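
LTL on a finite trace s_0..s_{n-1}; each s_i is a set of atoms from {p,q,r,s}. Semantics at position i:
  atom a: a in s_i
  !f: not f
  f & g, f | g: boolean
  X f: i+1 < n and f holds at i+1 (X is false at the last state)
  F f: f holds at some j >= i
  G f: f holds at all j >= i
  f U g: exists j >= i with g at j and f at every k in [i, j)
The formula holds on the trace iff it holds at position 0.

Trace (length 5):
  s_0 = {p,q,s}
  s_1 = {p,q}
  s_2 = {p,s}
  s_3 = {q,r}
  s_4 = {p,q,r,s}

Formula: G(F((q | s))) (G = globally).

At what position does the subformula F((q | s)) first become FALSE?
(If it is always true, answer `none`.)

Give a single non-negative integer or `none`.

Answer: none

Derivation:
s_0={p,q,s}: F((q | s))=True (q | s)=True q=True s=True
s_1={p,q}: F((q | s))=True (q | s)=True q=True s=False
s_2={p,s}: F((q | s))=True (q | s)=True q=False s=True
s_3={q,r}: F((q | s))=True (q | s)=True q=True s=False
s_4={p,q,r,s}: F((q | s))=True (q | s)=True q=True s=True
G(F((q | s))) holds globally = True
No violation — formula holds at every position.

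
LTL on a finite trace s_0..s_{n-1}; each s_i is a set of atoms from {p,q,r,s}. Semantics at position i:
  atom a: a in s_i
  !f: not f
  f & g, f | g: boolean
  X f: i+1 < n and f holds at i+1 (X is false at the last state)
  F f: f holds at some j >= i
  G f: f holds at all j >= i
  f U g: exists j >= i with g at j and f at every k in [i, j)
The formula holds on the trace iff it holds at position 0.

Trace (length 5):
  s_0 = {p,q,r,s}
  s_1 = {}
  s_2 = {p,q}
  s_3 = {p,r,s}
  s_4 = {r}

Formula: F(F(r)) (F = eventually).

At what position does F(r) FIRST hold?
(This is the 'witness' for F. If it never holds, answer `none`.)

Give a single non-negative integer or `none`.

s_0={p,q,r,s}: F(r)=True r=True
s_1={}: F(r)=True r=False
s_2={p,q}: F(r)=True r=False
s_3={p,r,s}: F(r)=True r=True
s_4={r}: F(r)=True r=True
F(F(r)) holds; first witness at position 0.

Answer: 0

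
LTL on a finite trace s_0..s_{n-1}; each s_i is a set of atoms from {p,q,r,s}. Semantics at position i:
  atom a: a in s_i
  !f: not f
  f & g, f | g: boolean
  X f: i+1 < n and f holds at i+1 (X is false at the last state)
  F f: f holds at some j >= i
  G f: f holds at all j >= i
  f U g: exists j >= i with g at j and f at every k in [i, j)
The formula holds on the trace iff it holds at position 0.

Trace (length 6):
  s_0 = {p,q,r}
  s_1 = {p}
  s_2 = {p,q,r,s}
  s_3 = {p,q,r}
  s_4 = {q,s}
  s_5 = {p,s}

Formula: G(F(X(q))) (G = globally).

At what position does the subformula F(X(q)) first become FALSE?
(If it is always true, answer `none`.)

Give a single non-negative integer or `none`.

s_0={p,q,r}: F(X(q))=True X(q)=False q=True
s_1={p}: F(X(q))=True X(q)=True q=False
s_2={p,q,r,s}: F(X(q))=True X(q)=True q=True
s_3={p,q,r}: F(X(q))=True X(q)=True q=True
s_4={q,s}: F(X(q))=False X(q)=False q=True
s_5={p,s}: F(X(q))=False X(q)=False q=False
G(F(X(q))) holds globally = False
First violation at position 4.

Answer: 4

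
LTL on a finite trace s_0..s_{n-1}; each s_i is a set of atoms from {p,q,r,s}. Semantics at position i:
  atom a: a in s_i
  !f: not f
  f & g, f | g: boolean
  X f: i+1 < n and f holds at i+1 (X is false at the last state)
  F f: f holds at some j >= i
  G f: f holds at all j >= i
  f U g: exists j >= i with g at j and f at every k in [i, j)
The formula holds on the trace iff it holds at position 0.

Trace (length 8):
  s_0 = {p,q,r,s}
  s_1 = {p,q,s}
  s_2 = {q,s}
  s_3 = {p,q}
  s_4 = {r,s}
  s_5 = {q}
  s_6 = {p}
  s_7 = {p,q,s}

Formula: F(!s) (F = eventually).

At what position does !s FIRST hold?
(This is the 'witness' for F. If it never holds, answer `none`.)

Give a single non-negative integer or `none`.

Answer: 3

Derivation:
s_0={p,q,r,s}: !s=False s=True
s_1={p,q,s}: !s=False s=True
s_2={q,s}: !s=False s=True
s_3={p,q}: !s=True s=False
s_4={r,s}: !s=False s=True
s_5={q}: !s=True s=False
s_6={p}: !s=True s=False
s_7={p,q,s}: !s=False s=True
F(!s) holds; first witness at position 3.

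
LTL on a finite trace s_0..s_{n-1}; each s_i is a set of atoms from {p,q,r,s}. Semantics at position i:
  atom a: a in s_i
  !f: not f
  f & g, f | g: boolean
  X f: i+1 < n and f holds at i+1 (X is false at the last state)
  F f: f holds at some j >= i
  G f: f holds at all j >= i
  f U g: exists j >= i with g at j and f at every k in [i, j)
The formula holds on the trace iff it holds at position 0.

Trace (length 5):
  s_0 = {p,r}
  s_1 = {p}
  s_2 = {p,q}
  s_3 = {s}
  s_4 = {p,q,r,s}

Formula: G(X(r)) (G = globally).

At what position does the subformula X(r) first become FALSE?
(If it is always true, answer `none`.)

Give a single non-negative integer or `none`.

Answer: 0

Derivation:
s_0={p,r}: X(r)=False r=True
s_1={p}: X(r)=False r=False
s_2={p,q}: X(r)=False r=False
s_3={s}: X(r)=True r=False
s_4={p,q,r,s}: X(r)=False r=True
G(X(r)) holds globally = False
First violation at position 0.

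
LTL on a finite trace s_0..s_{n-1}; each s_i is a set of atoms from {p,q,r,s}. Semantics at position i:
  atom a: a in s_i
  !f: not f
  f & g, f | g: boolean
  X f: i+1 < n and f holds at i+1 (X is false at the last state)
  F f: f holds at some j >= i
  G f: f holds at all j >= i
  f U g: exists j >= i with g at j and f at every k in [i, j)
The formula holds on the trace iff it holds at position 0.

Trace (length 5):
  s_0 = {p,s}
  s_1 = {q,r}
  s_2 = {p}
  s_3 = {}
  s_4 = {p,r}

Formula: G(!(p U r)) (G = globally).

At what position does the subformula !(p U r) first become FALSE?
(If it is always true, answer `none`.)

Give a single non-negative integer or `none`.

s_0={p,s}: !(p U r)=False (p U r)=True p=True r=False
s_1={q,r}: !(p U r)=False (p U r)=True p=False r=True
s_2={p}: !(p U r)=True (p U r)=False p=True r=False
s_3={}: !(p U r)=True (p U r)=False p=False r=False
s_4={p,r}: !(p U r)=False (p U r)=True p=True r=True
G(!(p U r)) holds globally = False
First violation at position 0.

Answer: 0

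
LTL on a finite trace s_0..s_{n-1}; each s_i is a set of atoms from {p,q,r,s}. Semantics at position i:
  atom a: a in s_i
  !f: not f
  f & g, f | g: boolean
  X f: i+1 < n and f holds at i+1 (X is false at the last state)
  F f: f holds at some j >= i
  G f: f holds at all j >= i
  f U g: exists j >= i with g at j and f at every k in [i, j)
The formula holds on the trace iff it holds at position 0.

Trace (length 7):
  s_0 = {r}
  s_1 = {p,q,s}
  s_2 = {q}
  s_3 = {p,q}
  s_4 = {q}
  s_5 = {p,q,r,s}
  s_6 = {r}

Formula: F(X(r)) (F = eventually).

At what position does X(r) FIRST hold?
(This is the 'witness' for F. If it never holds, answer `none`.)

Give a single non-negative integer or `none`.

s_0={r}: X(r)=False r=True
s_1={p,q,s}: X(r)=False r=False
s_2={q}: X(r)=False r=False
s_3={p,q}: X(r)=False r=False
s_4={q}: X(r)=True r=False
s_5={p,q,r,s}: X(r)=True r=True
s_6={r}: X(r)=False r=True
F(X(r)) holds; first witness at position 4.

Answer: 4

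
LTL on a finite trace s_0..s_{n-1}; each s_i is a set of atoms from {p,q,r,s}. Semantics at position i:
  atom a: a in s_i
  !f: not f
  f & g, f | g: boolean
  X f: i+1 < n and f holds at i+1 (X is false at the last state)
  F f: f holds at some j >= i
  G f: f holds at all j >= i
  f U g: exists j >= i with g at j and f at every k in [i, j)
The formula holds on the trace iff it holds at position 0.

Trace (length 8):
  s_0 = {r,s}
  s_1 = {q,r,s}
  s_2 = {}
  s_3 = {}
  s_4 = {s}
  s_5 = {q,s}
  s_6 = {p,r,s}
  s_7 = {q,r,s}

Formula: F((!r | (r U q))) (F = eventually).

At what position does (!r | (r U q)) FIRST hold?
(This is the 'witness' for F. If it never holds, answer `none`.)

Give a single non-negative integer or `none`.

s_0={r,s}: (!r | (r U q))=True !r=False r=True (r U q)=True q=False
s_1={q,r,s}: (!r | (r U q))=True !r=False r=True (r U q)=True q=True
s_2={}: (!r | (r U q))=True !r=True r=False (r U q)=False q=False
s_3={}: (!r | (r U q))=True !r=True r=False (r U q)=False q=False
s_4={s}: (!r | (r U q))=True !r=True r=False (r U q)=False q=False
s_5={q,s}: (!r | (r U q))=True !r=True r=False (r U q)=True q=True
s_6={p,r,s}: (!r | (r U q))=True !r=False r=True (r U q)=True q=False
s_7={q,r,s}: (!r | (r U q))=True !r=False r=True (r U q)=True q=True
F((!r | (r U q))) holds; first witness at position 0.

Answer: 0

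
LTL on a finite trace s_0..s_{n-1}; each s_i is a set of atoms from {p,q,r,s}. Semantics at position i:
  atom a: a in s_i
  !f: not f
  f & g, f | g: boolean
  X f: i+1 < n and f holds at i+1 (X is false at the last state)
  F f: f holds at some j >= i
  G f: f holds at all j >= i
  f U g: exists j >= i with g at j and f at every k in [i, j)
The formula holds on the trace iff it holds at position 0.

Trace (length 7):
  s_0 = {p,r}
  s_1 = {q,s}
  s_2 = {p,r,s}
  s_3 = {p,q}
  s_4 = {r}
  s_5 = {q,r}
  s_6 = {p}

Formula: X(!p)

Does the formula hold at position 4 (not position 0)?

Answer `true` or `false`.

Answer: true

Derivation:
s_0={p,r}: X(!p)=True !p=False p=True
s_1={q,s}: X(!p)=False !p=True p=False
s_2={p,r,s}: X(!p)=False !p=False p=True
s_3={p,q}: X(!p)=True !p=False p=True
s_4={r}: X(!p)=True !p=True p=False
s_5={q,r}: X(!p)=False !p=True p=False
s_6={p}: X(!p)=False !p=False p=True
Evaluating at position 4: result = True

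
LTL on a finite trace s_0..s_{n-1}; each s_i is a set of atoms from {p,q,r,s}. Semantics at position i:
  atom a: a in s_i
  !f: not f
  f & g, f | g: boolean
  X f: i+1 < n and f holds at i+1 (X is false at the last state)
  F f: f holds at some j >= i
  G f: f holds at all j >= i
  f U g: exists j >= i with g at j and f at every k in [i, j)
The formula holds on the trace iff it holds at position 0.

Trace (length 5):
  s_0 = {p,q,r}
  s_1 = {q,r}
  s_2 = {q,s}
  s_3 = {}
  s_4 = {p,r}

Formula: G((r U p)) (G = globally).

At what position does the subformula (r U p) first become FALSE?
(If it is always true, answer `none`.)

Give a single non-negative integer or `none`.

Answer: 1

Derivation:
s_0={p,q,r}: (r U p)=True r=True p=True
s_1={q,r}: (r U p)=False r=True p=False
s_2={q,s}: (r U p)=False r=False p=False
s_3={}: (r U p)=False r=False p=False
s_4={p,r}: (r U p)=True r=True p=True
G((r U p)) holds globally = False
First violation at position 1.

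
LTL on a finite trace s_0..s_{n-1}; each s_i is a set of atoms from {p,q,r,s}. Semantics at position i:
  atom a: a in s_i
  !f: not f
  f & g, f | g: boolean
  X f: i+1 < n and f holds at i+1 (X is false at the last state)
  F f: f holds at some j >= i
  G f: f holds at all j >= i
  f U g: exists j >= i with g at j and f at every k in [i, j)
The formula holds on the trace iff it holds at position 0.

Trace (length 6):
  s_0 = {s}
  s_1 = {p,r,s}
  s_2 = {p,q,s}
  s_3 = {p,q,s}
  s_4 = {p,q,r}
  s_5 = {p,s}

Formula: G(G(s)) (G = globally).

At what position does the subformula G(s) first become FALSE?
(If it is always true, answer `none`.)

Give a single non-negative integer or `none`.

s_0={s}: G(s)=False s=True
s_1={p,r,s}: G(s)=False s=True
s_2={p,q,s}: G(s)=False s=True
s_3={p,q,s}: G(s)=False s=True
s_4={p,q,r}: G(s)=False s=False
s_5={p,s}: G(s)=True s=True
G(G(s)) holds globally = False
First violation at position 0.

Answer: 0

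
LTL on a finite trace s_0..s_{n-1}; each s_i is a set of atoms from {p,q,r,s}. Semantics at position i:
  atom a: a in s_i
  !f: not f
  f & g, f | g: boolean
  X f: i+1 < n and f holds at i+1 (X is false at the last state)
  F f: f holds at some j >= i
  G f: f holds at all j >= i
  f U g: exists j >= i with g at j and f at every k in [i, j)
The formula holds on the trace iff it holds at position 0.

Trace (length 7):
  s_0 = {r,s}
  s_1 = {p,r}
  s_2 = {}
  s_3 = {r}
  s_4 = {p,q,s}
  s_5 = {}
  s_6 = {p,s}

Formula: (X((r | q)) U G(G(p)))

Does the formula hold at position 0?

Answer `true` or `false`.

Answer: false

Derivation:
s_0={r,s}: (X((r | q)) U G(G(p)))=False X((r | q))=True (r | q)=True r=True q=False G(G(p))=False G(p)=False p=False
s_1={p,r}: (X((r | q)) U G(G(p)))=False X((r | q))=False (r | q)=True r=True q=False G(G(p))=False G(p)=False p=True
s_2={}: (X((r | q)) U G(G(p)))=False X((r | q))=True (r | q)=False r=False q=False G(G(p))=False G(p)=False p=False
s_3={r}: (X((r | q)) U G(G(p)))=False X((r | q))=True (r | q)=True r=True q=False G(G(p))=False G(p)=False p=False
s_4={p,q,s}: (X((r | q)) U G(G(p)))=False X((r | q))=False (r | q)=True r=False q=True G(G(p))=False G(p)=False p=True
s_5={}: (X((r | q)) U G(G(p)))=False X((r | q))=False (r | q)=False r=False q=False G(G(p))=False G(p)=False p=False
s_6={p,s}: (X((r | q)) U G(G(p)))=True X((r | q))=False (r | q)=False r=False q=False G(G(p))=True G(p)=True p=True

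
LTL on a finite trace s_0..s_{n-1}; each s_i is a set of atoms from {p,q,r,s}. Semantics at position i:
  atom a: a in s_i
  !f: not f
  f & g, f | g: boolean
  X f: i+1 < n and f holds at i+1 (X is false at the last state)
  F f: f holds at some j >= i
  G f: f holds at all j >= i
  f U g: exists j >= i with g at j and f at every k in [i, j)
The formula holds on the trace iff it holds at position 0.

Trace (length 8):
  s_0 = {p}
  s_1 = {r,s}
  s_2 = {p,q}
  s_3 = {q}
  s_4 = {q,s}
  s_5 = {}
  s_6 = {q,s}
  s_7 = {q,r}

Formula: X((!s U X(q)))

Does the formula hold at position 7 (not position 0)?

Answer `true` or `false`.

s_0={p}: X((!s U X(q)))=True (!s U X(q))=True !s=True s=False X(q)=False q=False
s_1={r,s}: X((!s U X(q)))=True (!s U X(q))=True !s=False s=True X(q)=True q=False
s_2={p,q}: X((!s U X(q)))=True (!s U X(q))=True !s=True s=False X(q)=True q=True
s_3={q}: X((!s U X(q)))=False (!s U X(q))=True !s=True s=False X(q)=True q=True
s_4={q,s}: X((!s U X(q)))=True (!s U X(q))=False !s=False s=True X(q)=False q=True
s_5={}: X((!s U X(q)))=True (!s U X(q))=True !s=True s=False X(q)=True q=False
s_6={q,s}: X((!s U X(q)))=False (!s U X(q))=True !s=False s=True X(q)=True q=True
s_7={q,r}: X((!s U X(q)))=False (!s U X(q))=False !s=True s=False X(q)=False q=True
Evaluating at position 7: result = False

Answer: false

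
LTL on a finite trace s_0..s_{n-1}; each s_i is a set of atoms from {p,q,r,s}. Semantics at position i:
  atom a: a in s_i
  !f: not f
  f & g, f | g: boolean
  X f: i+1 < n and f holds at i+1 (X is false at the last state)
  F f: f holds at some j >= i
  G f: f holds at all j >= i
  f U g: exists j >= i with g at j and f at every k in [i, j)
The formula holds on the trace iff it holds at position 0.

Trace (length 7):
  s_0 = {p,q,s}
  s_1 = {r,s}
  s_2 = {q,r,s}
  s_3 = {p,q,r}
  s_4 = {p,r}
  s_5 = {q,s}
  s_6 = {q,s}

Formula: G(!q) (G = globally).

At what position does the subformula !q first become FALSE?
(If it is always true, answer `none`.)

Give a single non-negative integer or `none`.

s_0={p,q,s}: !q=False q=True
s_1={r,s}: !q=True q=False
s_2={q,r,s}: !q=False q=True
s_3={p,q,r}: !q=False q=True
s_4={p,r}: !q=True q=False
s_5={q,s}: !q=False q=True
s_6={q,s}: !q=False q=True
G(!q) holds globally = False
First violation at position 0.

Answer: 0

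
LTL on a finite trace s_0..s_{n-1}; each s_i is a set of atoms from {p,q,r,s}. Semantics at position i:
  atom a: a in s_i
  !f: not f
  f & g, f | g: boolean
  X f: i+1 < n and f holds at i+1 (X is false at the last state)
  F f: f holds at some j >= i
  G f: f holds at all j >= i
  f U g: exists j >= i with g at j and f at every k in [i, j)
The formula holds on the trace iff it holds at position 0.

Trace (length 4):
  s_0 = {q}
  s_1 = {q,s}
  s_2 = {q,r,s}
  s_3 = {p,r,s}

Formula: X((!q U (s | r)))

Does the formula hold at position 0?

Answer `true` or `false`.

s_0={q}: X((!q U (s | r)))=True (!q U (s | r))=False !q=False q=True (s | r)=False s=False r=False
s_1={q,s}: X((!q U (s | r)))=True (!q U (s | r))=True !q=False q=True (s | r)=True s=True r=False
s_2={q,r,s}: X((!q U (s | r)))=True (!q U (s | r))=True !q=False q=True (s | r)=True s=True r=True
s_3={p,r,s}: X((!q U (s | r)))=False (!q U (s | r))=True !q=True q=False (s | r)=True s=True r=True

Answer: true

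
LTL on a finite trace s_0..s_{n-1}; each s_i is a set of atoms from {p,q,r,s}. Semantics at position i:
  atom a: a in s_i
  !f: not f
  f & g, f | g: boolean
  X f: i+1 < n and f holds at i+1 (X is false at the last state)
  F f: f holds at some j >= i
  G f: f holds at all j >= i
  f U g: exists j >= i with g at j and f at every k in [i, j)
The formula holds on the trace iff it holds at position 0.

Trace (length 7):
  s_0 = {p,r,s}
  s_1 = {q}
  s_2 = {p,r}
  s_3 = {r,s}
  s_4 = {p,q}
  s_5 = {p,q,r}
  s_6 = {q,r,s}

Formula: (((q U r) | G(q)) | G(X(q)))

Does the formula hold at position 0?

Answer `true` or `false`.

Answer: true

Derivation:
s_0={p,r,s}: (((q U r) | G(q)) | G(X(q)))=True ((q U r) | G(q))=True (q U r)=True q=False r=True G(q)=False G(X(q))=False X(q)=True
s_1={q}: (((q U r) | G(q)) | G(X(q)))=True ((q U r) | G(q))=True (q U r)=True q=True r=False G(q)=False G(X(q))=False X(q)=False
s_2={p,r}: (((q U r) | G(q)) | G(X(q)))=True ((q U r) | G(q))=True (q U r)=True q=False r=True G(q)=False G(X(q))=False X(q)=False
s_3={r,s}: (((q U r) | G(q)) | G(X(q)))=True ((q U r) | G(q))=True (q U r)=True q=False r=True G(q)=False G(X(q))=False X(q)=True
s_4={p,q}: (((q U r) | G(q)) | G(X(q)))=True ((q U r) | G(q))=True (q U r)=True q=True r=False G(q)=True G(X(q))=False X(q)=True
s_5={p,q,r}: (((q U r) | G(q)) | G(X(q)))=True ((q U r) | G(q))=True (q U r)=True q=True r=True G(q)=True G(X(q))=False X(q)=True
s_6={q,r,s}: (((q U r) | G(q)) | G(X(q)))=True ((q U r) | G(q))=True (q U r)=True q=True r=True G(q)=True G(X(q))=False X(q)=False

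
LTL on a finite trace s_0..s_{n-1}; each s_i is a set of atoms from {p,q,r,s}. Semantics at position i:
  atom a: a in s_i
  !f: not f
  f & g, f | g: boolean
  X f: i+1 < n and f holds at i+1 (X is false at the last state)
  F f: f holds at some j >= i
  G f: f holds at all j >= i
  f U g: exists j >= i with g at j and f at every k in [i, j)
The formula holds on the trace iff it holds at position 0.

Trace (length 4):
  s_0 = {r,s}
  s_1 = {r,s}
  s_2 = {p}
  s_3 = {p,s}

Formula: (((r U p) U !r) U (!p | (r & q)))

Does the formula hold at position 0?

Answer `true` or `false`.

s_0={r,s}: (((r U p) U !r) U (!p | (r & q)))=True ((r U p) U !r)=True (r U p)=True r=True p=False !r=False (!p | (r & q))=True !p=True (r & q)=False q=False
s_1={r,s}: (((r U p) U !r) U (!p | (r & q)))=True ((r U p) U !r)=True (r U p)=True r=True p=False !r=False (!p | (r & q))=True !p=True (r & q)=False q=False
s_2={p}: (((r U p) U !r) U (!p | (r & q)))=False ((r U p) U !r)=True (r U p)=True r=False p=True !r=True (!p | (r & q))=False !p=False (r & q)=False q=False
s_3={p,s}: (((r U p) U !r) U (!p | (r & q)))=False ((r U p) U !r)=True (r U p)=True r=False p=True !r=True (!p | (r & q))=False !p=False (r & q)=False q=False

Answer: true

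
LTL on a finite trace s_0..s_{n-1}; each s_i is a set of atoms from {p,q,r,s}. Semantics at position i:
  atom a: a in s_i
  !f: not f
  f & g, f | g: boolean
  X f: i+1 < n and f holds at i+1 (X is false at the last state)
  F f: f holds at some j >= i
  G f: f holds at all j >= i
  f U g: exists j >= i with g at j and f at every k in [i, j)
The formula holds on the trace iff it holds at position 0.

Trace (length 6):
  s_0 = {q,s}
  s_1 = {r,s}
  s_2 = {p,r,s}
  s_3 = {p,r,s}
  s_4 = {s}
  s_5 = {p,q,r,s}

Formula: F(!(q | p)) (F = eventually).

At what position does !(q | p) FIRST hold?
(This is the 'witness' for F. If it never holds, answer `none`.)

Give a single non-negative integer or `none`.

s_0={q,s}: !(q | p)=False (q | p)=True q=True p=False
s_1={r,s}: !(q | p)=True (q | p)=False q=False p=False
s_2={p,r,s}: !(q | p)=False (q | p)=True q=False p=True
s_3={p,r,s}: !(q | p)=False (q | p)=True q=False p=True
s_4={s}: !(q | p)=True (q | p)=False q=False p=False
s_5={p,q,r,s}: !(q | p)=False (q | p)=True q=True p=True
F(!(q | p)) holds; first witness at position 1.

Answer: 1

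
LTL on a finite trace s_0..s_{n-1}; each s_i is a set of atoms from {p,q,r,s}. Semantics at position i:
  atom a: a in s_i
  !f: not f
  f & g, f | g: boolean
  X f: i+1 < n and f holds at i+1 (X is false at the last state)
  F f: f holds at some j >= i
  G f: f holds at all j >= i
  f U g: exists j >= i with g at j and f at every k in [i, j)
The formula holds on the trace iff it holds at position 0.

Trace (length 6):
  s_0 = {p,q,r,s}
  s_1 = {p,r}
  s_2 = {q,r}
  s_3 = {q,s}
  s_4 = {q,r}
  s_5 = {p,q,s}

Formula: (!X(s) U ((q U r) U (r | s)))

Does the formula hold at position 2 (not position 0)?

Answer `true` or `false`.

Answer: true

Derivation:
s_0={p,q,r,s}: (!X(s) U ((q U r) U (r | s)))=True !X(s)=True X(s)=False s=True ((q U r) U (r | s))=True (q U r)=True q=True r=True (r | s)=True
s_1={p,r}: (!X(s) U ((q U r) U (r | s)))=True !X(s)=True X(s)=False s=False ((q U r) U (r | s))=True (q U r)=True q=False r=True (r | s)=True
s_2={q,r}: (!X(s) U ((q U r) U (r | s)))=True !X(s)=False X(s)=True s=False ((q U r) U (r | s))=True (q U r)=True q=True r=True (r | s)=True
s_3={q,s}: (!X(s) U ((q U r) U (r | s)))=True !X(s)=True X(s)=False s=True ((q U r) U (r | s))=True (q U r)=True q=True r=False (r | s)=True
s_4={q,r}: (!X(s) U ((q U r) U (r | s)))=True !X(s)=False X(s)=True s=False ((q U r) U (r | s))=True (q U r)=True q=True r=True (r | s)=True
s_5={p,q,s}: (!X(s) U ((q U r) U (r | s)))=True !X(s)=True X(s)=False s=True ((q U r) U (r | s))=True (q U r)=False q=True r=False (r | s)=True
Evaluating at position 2: result = True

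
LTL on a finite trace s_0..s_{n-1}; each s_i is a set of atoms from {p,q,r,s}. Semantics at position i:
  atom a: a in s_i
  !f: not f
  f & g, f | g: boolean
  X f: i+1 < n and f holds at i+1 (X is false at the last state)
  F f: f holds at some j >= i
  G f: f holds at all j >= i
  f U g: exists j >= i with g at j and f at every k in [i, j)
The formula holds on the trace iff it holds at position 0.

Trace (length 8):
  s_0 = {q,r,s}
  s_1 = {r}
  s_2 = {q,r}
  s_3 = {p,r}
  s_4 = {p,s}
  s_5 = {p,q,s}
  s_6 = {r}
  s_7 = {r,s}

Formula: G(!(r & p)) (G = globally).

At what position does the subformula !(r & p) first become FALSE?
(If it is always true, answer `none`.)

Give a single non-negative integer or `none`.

s_0={q,r,s}: !(r & p)=True (r & p)=False r=True p=False
s_1={r}: !(r & p)=True (r & p)=False r=True p=False
s_2={q,r}: !(r & p)=True (r & p)=False r=True p=False
s_3={p,r}: !(r & p)=False (r & p)=True r=True p=True
s_4={p,s}: !(r & p)=True (r & p)=False r=False p=True
s_5={p,q,s}: !(r & p)=True (r & p)=False r=False p=True
s_6={r}: !(r & p)=True (r & p)=False r=True p=False
s_7={r,s}: !(r & p)=True (r & p)=False r=True p=False
G(!(r & p)) holds globally = False
First violation at position 3.

Answer: 3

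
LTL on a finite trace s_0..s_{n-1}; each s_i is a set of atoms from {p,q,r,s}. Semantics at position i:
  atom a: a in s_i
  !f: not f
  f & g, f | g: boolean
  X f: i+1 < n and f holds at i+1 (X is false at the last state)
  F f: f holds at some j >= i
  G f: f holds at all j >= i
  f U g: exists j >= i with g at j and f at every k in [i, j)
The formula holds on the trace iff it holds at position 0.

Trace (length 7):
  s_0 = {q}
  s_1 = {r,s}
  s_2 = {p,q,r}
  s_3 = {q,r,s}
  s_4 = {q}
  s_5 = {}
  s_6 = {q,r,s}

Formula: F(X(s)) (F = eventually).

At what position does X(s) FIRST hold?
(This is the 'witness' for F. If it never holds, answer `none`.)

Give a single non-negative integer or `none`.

s_0={q}: X(s)=True s=False
s_1={r,s}: X(s)=False s=True
s_2={p,q,r}: X(s)=True s=False
s_3={q,r,s}: X(s)=False s=True
s_4={q}: X(s)=False s=False
s_5={}: X(s)=True s=False
s_6={q,r,s}: X(s)=False s=True
F(X(s)) holds; first witness at position 0.

Answer: 0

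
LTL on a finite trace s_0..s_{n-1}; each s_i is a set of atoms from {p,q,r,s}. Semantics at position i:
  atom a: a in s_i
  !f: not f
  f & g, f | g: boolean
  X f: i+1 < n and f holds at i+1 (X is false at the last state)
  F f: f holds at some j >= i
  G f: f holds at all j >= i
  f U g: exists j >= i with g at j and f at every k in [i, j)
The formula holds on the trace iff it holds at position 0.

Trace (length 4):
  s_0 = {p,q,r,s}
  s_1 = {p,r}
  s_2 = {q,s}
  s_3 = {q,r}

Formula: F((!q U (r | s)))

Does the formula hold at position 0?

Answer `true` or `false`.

s_0={p,q,r,s}: F((!q U (r | s)))=True (!q U (r | s))=True !q=False q=True (r | s)=True r=True s=True
s_1={p,r}: F((!q U (r | s)))=True (!q U (r | s))=True !q=True q=False (r | s)=True r=True s=False
s_2={q,s}: F((!q U (r | s)))=True (!q U (r | s))=True !q=False q=True (r | s)=True r=False s=True
s_3={q,r}: F((!q U (r | s)))=True (!q U (r | s))=True !q=False q=True (r | s)=True r=True s=False

Answer: true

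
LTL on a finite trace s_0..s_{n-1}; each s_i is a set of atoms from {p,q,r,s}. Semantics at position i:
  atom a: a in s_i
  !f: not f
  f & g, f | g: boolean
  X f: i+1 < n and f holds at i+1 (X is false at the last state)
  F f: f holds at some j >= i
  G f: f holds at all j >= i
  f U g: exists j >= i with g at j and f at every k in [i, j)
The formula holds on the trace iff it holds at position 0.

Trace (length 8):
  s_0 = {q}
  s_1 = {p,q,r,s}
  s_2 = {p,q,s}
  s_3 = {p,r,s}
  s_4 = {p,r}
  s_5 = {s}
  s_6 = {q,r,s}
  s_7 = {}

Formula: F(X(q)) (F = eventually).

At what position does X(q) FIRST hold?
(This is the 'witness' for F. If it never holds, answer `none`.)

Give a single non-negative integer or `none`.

Answer: 0

Derivation:
s_0={q}: X(q)=True q=True
s_1={p,q,r,s}: X(q)=True q=True
s_2={p,q,s}: X(q)=False q=True
s_3={p,r,s}: X(q)=False q=False
s_4={p,r}: X(q)=False q=False
s_5={s}: X(q)=True q=False
s_6={q,r,s}: X(q)=False q=True
s_7={}: X(q)=False q=False
F(X(q)) holds; first witness at position 0.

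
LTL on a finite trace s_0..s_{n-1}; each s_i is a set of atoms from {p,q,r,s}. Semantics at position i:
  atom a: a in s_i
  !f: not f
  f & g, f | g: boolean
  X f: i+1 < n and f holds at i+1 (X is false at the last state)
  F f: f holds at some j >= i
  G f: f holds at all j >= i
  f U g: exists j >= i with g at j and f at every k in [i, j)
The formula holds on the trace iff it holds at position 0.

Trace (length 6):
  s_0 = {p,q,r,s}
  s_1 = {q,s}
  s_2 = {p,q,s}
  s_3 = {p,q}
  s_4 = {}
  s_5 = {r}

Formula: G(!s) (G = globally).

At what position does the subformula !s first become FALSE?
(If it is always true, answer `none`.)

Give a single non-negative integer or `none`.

s_0={p,q,r,s}: !s=False s=True
s_1={q,s}: !s=False s=True
s_2={p,q,s}: !s=False s=True
s_3={p,q}: !s=True s=False
s_4={}: !s=True s=False
s_5={r}: !s=True s=False
G(!s) holds globally = False
First violation at position 0.

Answer: 0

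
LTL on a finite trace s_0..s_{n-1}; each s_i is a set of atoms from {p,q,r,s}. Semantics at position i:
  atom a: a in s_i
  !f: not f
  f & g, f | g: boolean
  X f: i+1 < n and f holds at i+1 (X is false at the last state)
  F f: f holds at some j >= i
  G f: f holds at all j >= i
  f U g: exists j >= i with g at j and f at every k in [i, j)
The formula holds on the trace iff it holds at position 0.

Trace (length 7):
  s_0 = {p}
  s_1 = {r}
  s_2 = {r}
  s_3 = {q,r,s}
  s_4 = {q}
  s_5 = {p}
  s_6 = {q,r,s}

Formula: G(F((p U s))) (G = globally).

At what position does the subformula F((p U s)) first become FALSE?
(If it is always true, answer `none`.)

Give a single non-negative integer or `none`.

Answer: none

Derivation:
s_0={p}: F((p U s))=True (p U s)=False p=True s=False
s_1={r}: F((p U s))=True (p U s)=False p=False s=False
s_2={r}: F((p U s))=True (p U s)=False p=False s=False
s_3={q,r,s}: F((p U s))=True (p U s)=True p=False s=True
s_4={q}: F((p U s))=True (p U s)=False p=False s=False
s_5={p}: F((p U s))=True (p U s)=True p=True s=False
s_6={q,r,s}: F((p U s))=True (p U s)=True p=False s=True
G(F((p U s))) holds globally = True
No violation — formula holds at every position.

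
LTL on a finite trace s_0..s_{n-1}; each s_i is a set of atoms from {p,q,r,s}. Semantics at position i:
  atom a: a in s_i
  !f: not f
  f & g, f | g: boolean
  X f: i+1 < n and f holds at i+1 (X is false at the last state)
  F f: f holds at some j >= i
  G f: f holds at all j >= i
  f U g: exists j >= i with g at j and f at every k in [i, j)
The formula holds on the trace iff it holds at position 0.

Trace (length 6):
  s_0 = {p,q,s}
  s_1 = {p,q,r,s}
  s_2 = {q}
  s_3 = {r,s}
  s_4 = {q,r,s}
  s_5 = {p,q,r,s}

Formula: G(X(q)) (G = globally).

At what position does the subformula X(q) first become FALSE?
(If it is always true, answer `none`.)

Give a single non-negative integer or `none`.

Answer: 2

Derivation:
s_0={p,q,s}: X(q)=True q=True
s_1={p,q,r,s}: X(q)=True q=True
s_2={q}: X(q)=False q=True
s_3={r,s}: X(q)=True q=False
s_4={q,r,s}: X(q)=True q=True
s_5={p,q,r,s}: X(q)=False q=True
G(X(q)) holds globally = False
First violation at position 2.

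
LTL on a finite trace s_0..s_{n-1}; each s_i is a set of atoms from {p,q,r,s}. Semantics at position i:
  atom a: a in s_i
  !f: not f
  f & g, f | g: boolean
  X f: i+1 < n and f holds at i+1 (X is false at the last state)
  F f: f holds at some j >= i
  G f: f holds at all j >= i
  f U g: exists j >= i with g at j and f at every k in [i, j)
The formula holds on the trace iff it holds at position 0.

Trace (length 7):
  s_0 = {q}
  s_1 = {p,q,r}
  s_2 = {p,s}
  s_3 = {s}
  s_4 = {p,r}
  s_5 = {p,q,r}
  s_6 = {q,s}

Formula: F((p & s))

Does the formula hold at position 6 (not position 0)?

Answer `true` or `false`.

Answer: false

Derivation:
s_0={q}: F((p & s))=True (p & s)=False p=False s=False
s_1={p,q,r}: F((p & s))=True (p & s)=False p=True s=False
s_2={p,s}: F((p & s))=True (p & s)=True p=True s=True
s_3={s}: F((p & s))=False (p & s)=False p=False s=True
s_4={p,r}: F((p & s))=False (p & s)=False p=True s=False
s_5={p,q,r}: F((p & s))=False (p & s)=False p=True s=False
s_6={q,s}: F((p & s))=False (p & s)=False p=False s=True
Evaluating at position 6: result = False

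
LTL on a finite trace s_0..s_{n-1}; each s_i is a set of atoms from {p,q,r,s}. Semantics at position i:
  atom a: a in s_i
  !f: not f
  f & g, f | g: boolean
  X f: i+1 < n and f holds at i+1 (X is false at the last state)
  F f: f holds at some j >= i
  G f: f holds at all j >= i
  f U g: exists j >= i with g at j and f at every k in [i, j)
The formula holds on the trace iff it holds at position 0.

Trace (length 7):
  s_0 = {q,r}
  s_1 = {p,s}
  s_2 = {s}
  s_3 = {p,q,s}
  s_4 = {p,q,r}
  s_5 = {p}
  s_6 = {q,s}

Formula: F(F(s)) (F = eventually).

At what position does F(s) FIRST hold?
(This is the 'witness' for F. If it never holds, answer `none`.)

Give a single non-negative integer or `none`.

Answer: 0

Derivation:
s_0={q,r}: F(s)=True s=False
s_1={p,s}: F(s)=True s=True
s_2={s}: F(s)=True s=True
s_3={p,q,s}: F(s)=True s=True
s_4={p,q,r}: F(s)=True s=False
s_5={p}: F(s)=True s=False
s_6={q,s}: F(s)=True s=True
F(F(s)) holds; first witness at position 0.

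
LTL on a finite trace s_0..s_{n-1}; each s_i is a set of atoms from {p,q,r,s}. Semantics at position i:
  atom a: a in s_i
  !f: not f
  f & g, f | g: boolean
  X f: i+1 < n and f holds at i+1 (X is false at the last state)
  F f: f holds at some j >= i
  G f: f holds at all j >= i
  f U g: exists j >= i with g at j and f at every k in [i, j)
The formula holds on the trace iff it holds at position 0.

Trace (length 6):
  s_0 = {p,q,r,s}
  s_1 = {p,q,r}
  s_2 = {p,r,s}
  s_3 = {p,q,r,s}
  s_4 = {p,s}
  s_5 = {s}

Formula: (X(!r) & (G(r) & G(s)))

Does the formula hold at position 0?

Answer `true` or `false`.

s_0={p,q,r,s}: (X(!r) & (G(r) & G(s)))=False X(!r)=False !r=False r=True (G(r) & G(s))=False G(r)=False G(s)=False s=True
s_1={p,q,r}: (X(!r) & (G(r) & G(s)))=False X(!r)=False !r=False r=True (G(r) & G(s))=False G(r)=False G(s)=False s=False
s_2={p,r,s}: (X(!r) & (G(r) & G(s)))=False X(!r)=False !r=False r=True (G(r) & G(s))=False G(r)=False G(s)=True s=True
s_3={p,q,r,s}: (X(!r) & (G(r) & G(s)))=False X(!r)=True !r=False r=True (G(r) & G(s))=False G(r)=False G(s)=True s=True
s_4={p,s}: (X(!r) & (G(r) & G(s)))=False X(!r)=True !r=True r=False (G(r) & G(s))=False G(r)=False G(s)=True s=True
s_5={s}: (X(!r) & (G(r) & G(s)))=False X(!r)=False !r=True r=False (G(r) & G(s))=False G(r)=False G(s)=True s=True

Answer: false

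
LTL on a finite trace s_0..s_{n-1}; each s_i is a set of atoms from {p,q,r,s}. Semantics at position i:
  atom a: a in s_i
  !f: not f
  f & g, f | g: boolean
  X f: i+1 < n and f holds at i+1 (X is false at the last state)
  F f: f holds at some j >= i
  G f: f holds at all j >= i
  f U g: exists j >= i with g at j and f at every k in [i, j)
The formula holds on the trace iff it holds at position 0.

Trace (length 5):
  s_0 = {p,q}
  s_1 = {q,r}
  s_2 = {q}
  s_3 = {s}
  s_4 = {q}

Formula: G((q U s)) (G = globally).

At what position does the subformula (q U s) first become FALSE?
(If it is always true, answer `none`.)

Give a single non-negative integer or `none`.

s_0={p,q}: (q U s)=True q=True s=False
s_1={q,r}: (q U s)=True q=True s=False
s_2={q}: (q U s)=True q=True s=False
s_3={s}: (q U s)=True q=False s=True
s_4={q}: (q U s)=False q=True s=False
G((q U s)) holds globally = False
First violation at position 4.

Answer: 4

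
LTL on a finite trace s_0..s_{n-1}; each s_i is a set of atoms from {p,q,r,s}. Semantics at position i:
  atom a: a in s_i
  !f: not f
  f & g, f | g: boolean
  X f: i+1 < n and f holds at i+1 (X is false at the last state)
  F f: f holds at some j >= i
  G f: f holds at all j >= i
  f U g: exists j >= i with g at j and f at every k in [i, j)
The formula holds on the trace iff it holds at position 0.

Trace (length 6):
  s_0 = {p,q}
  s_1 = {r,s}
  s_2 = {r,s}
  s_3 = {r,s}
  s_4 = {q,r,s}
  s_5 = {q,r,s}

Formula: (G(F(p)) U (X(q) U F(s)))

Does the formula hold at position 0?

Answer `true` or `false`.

Answer: true

Derivation:
s_0={p,q}: (G(F(p)) U (X(q) U F(s)))=True G(F(p))=False F(p)=True p=True (X(q) U F(s))=True X(q)=False q=True F(s)=True s=False
s_1={r,s}: (G(F(p)) U (X(q) U F(s)))=True G(F(p))=False F(p)=False p=False (X(q) U F(s))=True X(q)=False q=False F(s)=True s=True
s_2={r,s}: (G(F(p)) U (X(q) U F(s)))=True G(F(p))=False F(p)=False p=False (X(q) U F(s))=True X(q)=False q=False F(s)=True s=True
s_3={r,s}: (G(F(p)) U (X(q) U F(s)))=True G(F(p))=False F(p)=False p=False (X(q) U F(s))=True X(q)=True q=False F(s)=True s=True
s_4={q,r,s}: (G(F(p)) U (X(q) U F(s)))=True G(F(p))=False F(p)=False p=False (X(q) U F(s))=True X(q)=True q=True F(s)=True s=True
s_5={q,r,s}: (G(F(p)) U (X(q) U F(s)))=True G(F(p))=False F(p)=False p=False (X(q) U F(s))=True X(q)=False q=True F(s)=True s=True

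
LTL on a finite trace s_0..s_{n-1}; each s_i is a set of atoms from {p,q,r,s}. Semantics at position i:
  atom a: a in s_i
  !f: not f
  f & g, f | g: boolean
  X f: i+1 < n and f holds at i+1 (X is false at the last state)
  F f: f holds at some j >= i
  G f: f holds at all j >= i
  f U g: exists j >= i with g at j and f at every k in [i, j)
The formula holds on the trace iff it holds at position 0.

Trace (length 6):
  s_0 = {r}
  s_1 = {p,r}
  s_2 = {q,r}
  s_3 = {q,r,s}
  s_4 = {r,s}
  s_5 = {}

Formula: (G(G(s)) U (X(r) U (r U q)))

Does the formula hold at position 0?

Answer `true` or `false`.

Answer: true

Derivation:
s_0={r}: (G(G(s)) U (X(r) U (r U q)))=True G(G(s))=False G(s)=False s=False (X(r) U (r U q))=True X(r)=True r=True (r U q)=True q=False
s_1={p,r}: (G(G(s)) U (X(r) U (r U q)))=True G(G(s))=False G(s)=False s=False (X(r) U (r U q))=True X(r)=True r=True (r U q)=True q=False
s_2={q,r}: (G(G(s)) U (X(r) U (r U q)))=True G(G(s))=False G(s)=False s=False (X(r) U (r U q))=True X(r)=True r=True (r U q)=True q=True
s_3={q,r,s}: (G(G(s)) U (X(r) U (r U q)))=True G(G(s))=False G(s)=False s=True (X(r) U (r U q))=True X(r)=True r=True (r U q)=True q=True
s_4={r,s}: (G(G(s)) U (X(r) U (r U q)))=False G(G(s))=False G(s)=False s=True (X(r) U (r U q))=False X(r)=False r=True (r U q)=False q=False
s_5={}: (G(G(s)) U (X(r) U (r U q)))=False G(G(s))=False G(s)=False s=False (X(r) U (r U q))=False X(r)=False r=False (r U q)=False q=False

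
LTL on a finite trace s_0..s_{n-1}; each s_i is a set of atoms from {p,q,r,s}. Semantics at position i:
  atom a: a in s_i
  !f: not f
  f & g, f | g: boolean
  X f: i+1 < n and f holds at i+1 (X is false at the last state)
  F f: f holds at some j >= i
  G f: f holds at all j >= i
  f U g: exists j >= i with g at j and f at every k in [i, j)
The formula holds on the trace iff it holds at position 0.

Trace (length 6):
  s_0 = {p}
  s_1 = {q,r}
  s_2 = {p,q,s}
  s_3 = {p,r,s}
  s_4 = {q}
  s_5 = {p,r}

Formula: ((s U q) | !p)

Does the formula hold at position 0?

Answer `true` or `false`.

s_0={p}: ((s U q) | !p)=False (s U q)=False s=False q=False !p=False p=True
s_1={q,r}: ((s U q) | !p)=True (s U q)=True s=False q=True !p=True p=False
s_2={p,q,s}: ((s U q) | !p)=True (s U q)=True s=True q=True !p=False p=True
s_3={p,r,s}: ((s U q) | !p)=True (s U q)=True s=True q=False !p=False p=True
s_4={q}: ((s U q) | !p)=True (s U q)=True s=False q=True !p=True p=False
s_5={p,r}: ((s U q) | !p)=False (s U q)=False s=False q=False !p=False p=True

Answer: false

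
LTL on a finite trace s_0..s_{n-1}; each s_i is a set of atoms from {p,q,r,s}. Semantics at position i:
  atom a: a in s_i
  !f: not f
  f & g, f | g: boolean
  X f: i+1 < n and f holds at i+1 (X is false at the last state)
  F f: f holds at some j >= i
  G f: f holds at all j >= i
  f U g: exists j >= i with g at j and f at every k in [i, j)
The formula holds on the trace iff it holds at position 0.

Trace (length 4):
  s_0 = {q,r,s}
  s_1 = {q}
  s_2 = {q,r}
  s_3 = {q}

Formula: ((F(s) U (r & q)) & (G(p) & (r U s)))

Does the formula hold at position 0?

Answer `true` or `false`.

s_0={q,r,s}: ((F(s) U (r & q)) & (G(p) & (r U s)))=False (F(s) U (r & q))=True F(s)=True s=True (r & q)=True r=True q=True (G(p) & (r U s))=False G(p)=False p=False (r U s)=True
s_1={q}: ((F(s) U (r & q)) & (G(p) & (r U s)))=False (F(s) U (r & q))=False F(s)=False s=False (r & q)=False r=False q=True (G(p) & (r U s))=False G(p)=False p=False (r U s)=False
s_2={q,r}: ((F(s) U (r & q)) & (G(p) & (r U s)))=False (F(s) U (r & q))=True F(s)=False s=False (r & q)=True r=True q=True (G(p) & (r U s))=False G(p)=False p=False (r U s)=False
s_3={q}: ((F(s) U (r & q)) & (G(p) & (r U s)))=False (F(s) U (r & q))=False F(s)=False s=False (r & q)=False r=False q=True (G(p) & (r U s))=False G(p)=False p=False (r U s)=False

Answer: false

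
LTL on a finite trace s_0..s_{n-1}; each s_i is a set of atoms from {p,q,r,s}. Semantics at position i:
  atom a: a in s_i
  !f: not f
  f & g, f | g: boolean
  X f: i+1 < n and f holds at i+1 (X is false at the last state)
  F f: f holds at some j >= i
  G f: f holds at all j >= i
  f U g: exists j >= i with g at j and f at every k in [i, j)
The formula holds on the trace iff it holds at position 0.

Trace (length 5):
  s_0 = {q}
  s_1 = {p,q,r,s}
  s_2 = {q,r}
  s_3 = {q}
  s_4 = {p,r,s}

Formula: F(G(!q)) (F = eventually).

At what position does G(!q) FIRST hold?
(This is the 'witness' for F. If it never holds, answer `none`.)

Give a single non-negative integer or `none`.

Answer: 4

Derivation:
s_0={q}: G(!q)=False !q=False q=True
s_1={p,q,r,s}: G(!q)=False !q=False q=True
s_2={q,r}: G(!q)=False !q=False q=True
s_3={q}: G(!q)=False !q=False q=True
s_4={p,r,s}: G(!q)=True !q=True q=False
F(G(!q)) holds; first witness at position 4.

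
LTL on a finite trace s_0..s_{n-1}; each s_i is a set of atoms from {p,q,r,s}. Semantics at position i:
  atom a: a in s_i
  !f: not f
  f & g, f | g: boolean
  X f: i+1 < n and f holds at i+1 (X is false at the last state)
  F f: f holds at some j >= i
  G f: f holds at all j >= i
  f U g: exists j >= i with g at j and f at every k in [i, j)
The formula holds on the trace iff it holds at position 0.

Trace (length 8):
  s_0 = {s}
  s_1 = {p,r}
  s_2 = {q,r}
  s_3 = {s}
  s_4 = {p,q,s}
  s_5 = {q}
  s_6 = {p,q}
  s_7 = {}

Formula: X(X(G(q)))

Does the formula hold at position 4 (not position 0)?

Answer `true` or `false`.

s_0={s}: X(X(G(q)))=False X(G(q))=False G(q)=False q=False
s_1={p,r}: X(X(G(q)))=False X(G(q))=False G(q)=False q=False
s_2={q,r}: X(X(G(q)))=False X(G(q))=False G(q)=False q=True
s_3={s}: X(X(G(q)))=False X(G(q))=False G(q)=False q=False
s_4={p,q,s}: X(X(G(q)))=False X(G(q))=False G(q)=False q=True
s_5={q}: X(X(G(q)))=False X(G(q))=False G(q)=False q=True
s_6={p,q}: X(X(G(q)))=False X(G(q))=False G(q)=False q=True
s_7={}: X(X(G(q)))=False X(G(q))=False G(q)=False q=False
Evaluating at position 4: result = False

Answer: false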